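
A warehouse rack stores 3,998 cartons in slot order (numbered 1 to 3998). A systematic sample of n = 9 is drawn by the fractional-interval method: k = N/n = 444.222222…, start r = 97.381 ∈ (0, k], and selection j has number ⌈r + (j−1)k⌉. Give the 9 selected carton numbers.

98, 542, 986, 1431, 1875, 2319, 2763, 3207, 3652

j=1: r + 0k = 97.381 → ⌈·⌉ = 98
j=2: r + 1k = 541.603222… → ⌈·⌉ = 542
j=3: r + 2k = 985.825444… → ⌈·⌉ = 986
j=4: r + 3k = 1430.047666… → ⌈·⌉ = 1431
j=5: r + 4k = 1874.269888… → ⌈·⌉ = 1875
j=6: r + 5k = 2318.492111… → ⌈·⌉ = 2319
j=7: r + 6k = 2762.714333… → ⌈·⌉ = 2763
j=8: r + 7k = 3206.936555… → ⌈·⌉ = 3207
j=9: r + 8k = 3651.158777… → ⌈·⌉ = 3652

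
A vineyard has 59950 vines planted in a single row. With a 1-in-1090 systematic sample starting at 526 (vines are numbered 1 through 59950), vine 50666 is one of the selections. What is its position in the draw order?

47

k = 1090
position = (50666 − 526)/1090 + 1 = 50140/1090 + 1 = 46 + 1 = 47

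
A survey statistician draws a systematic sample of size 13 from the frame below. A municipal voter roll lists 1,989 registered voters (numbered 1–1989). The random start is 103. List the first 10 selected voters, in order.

k = N/n = 1989/13 = 153
voter 1: 103
voter 2: 103 + 153 = 256
voter 3: 256 + 153 = 409
voter 4: 409 + 153 = 562
voter 5: 562 + 153 = 715
voter 6: 715 + 153 = 868
voter 7: 868 + 153 = 1021
voter 8: 1021 + 153 = 1174
voter 9: 1174 + 153 = 1327
voter 10: 1327 + 153 = 1480

103, 256, 409, 562, 715, 868, 1021, 1174, 1327, 1480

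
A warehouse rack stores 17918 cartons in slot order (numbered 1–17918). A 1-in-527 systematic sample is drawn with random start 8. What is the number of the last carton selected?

17399

k = 527
34th selection = r + (34−1)·k = 8 + 33×527 = 8 + 17391 = 17399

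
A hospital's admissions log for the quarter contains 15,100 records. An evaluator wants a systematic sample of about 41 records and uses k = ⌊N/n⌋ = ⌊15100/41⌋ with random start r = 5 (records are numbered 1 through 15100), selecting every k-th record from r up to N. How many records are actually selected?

42

k = ⌊15100/41⌋ = 368
Achieved size = ⌊(15100 − 5)/368⌋ + 1 = ⌊15095/368⌋ + 1 = 41 + 1 = 42
(last selection: 5 + 41×368 = 15093 ≤ 15100; next would be 15461 > 15100)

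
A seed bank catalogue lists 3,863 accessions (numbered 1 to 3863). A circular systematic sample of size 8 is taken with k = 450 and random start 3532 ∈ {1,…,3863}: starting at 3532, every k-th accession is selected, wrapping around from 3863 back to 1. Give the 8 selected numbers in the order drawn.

3532, 119, 569, 1019, 1469, 1919, 2369, 2819

Selection 1: 3532
Selection 2: 3532 + 450 = 3982 → 3982 − 3863 = 119
Selection 3: 119 + 450 = 569
Selection 4: 569 + 450 = 1019
Selection 5: 1019 + 450 = 1469
Selection 6: 1469 + 450 = 1919
Selection 7: 1919 + 450 = 2369
Selection 8: 2369 + 450 = 2819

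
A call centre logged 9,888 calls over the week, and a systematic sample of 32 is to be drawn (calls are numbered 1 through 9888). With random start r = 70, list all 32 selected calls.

k = N/n = 9888/32 = 309
call 1: 70
call 2: 70 + 309 = 379
call 3: 379 + 309 = 688
call 4: 688 + 309 = 997
call 5: 997 + 309 = 1306
call 6: 1306 + 309 = 1615
call 7: 1615 + 309 = 1924
call 8: 1924 + 309 = 2233
call 9: 2233 + 309 = 2542
call 10: 2542 + 309 = 2851
call 11: 2851 + 309 = 3160
call 12: 3160 + 309 = 3469
call 13: 3469 + 309 = 3778
call 14: 3778 + 309 = 4087
call 15: 4087 + 309 = 4396
call 16: 4396 + 309 = 4705
call 17: 4705 + 309 = 5014
call 18: 5014 + 309 = 5323
call 19: 5323 + 309 = 5632
call 20: 5632 + 309 = 5941
call 21: 5941 + 309 = 6250
call 22: 6250 + 309 = 6559
call 23: 6559 + 309 = 6868
call 24: 6868 + 309 = 7177
call 25: 7177 + 309 = 7486
call 26: 7486 + 309 = 7795
call 27: 7795 + 309 = 8104
call 28: 8104 + 309 = 8413
call 29: 8413 + 309 = 8722
call 30: 8722 + 309 = 9031
call 31: 9031 + 309 = 9340
call 32: 9340 + 309 = 9649

70, 379, 688, 997, 1306, 1615, 1924, 2233, 2542, 2851, 3160, 3469, 3778, 4087, 4396, 4705, 5014, 5323, 5632, 5941, 6250, 6559, 6868, 7177, 7486, 7795, 8104, 8413, 8722, 9031, 9340, 9649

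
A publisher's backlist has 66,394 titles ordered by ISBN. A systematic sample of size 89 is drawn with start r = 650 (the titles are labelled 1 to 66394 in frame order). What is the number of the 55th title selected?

k = 66394/89 = 746
55th selection = r + (55−1)·k = 650 + 54×746 = 650 + 40284 = 40934

40934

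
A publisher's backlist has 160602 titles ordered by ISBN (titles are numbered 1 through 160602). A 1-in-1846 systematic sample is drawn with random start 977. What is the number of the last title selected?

159733

k = 1846
87th selection = r + (87−1)·k = 977 + 86×1846 = 977 + 158756 = 159733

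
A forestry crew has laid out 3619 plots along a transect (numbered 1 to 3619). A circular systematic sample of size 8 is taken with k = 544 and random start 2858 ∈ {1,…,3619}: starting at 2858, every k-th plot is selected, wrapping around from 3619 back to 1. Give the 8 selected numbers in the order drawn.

Selection 1: 2858
Selection 2: 2858 + 544 = 3402
Selection 3: 3402 + 544 = 3946 → 3946 − 3619 = 327
Selection 4: 327 + 544 = 871
Selection 5: 871 + 544 = 1415
Selection 6: 1415 + 544 = 1959
Selection 7: 1959 + 544 = 2503
Selection 8: 2503 + 544 = 3047

2858, 3402, 327, 871, 1415, 1959, 2503, 3047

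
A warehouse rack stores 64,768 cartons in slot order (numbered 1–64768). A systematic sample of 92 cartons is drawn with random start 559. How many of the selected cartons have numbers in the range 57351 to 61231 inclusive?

k = 64768/92 = 704
First selection ≥ 57351: 559 + ⌈(57351−559)/704⌉·704 = 559 + 81×704 = 57583
Last selection ≤ 61231: 559 + ⌊(61231−559)/704⌋·704 = 559 + 86×704 = 61103
Count = 86 − 81 + 1 = 6

6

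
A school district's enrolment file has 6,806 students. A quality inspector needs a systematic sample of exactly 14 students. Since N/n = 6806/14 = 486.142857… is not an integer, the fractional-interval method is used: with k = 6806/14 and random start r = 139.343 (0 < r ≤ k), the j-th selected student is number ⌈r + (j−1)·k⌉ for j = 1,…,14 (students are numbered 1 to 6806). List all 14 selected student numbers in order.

140, 626, 1112, 1598, 2084, 2571, 3057, 3543, 4029, 4515, 5001, 5487, 5974, 6460

j=1: r + 0k = 139.343 → ⌈·⌉ = 140
j=2: r + 1k = 625.485857… → ⌈·⌉ = 626
j=3: r + 2k = 1111.628714… → ⌈·⌉ = 1112
j=4: r + 3k = 1597.771571… → ⌈·⌉ = 1598
j=5: r + 4k = 2083.914428… → ⌈·⌉ = 2084
j=6: r + 5k = 2570.057285… → ⌈·⌉ = 2571
j=7: r + 6k = 3056.200142… → ⌈·⌉ = 3057
j=8: r + 7k = 3542.343 → ⌈·⌉ = 3543
j=9: r + 8k = 4028.485857… → ⌈·⌉ = 4029
j=10: r + 9k = 4514.628714… → ⌈·⌉ = 4515
j=11: r + 10k = 5000.771571… → ⌈·⌉ = 5001
j=12: r + 11k = 5486.914428… → ⌈·⌉ = 5487
j=13: r + 12k = 5973.057285… → ⌈·⌉ = 5974
j=14: r + 13k = 6459.200142… → ⌈·⌉ = 6460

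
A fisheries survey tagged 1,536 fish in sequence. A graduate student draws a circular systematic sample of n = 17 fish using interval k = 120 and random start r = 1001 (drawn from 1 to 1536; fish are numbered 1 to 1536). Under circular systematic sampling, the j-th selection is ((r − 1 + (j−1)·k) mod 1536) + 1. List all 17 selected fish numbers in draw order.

Selection 1: 1001
Selection 2: 1001 + 120 = 1121
Selection 3: 1121 + 120 = 1241
Selection 4: 1241 + 120 = 1361
Selection 5: 1361 + 120 = 1481
Selection 6: 1481 + 120 = 1601 → 1601 − 1536 = 65
Selection 7: 65 + 120 = 185
Selection 8: 185 + 120 = 305
Selection 9: 305 + 120 = 425
Selection 10: 425 + 120 = 545
Selection 11: 545 + 120 = 665
Selection 12: 665 + 120 = 785
Selection 13: 785 + 120 = 905
Selection 14: 905 + 120 = 1025
Selection 15: 1025 + 120 = 1145
Selection 16: 1145 + 120 = 1265
Selection 17: 1265 + 120 = 1385

1001, 1121, 1241, 1361, 1481, 65, 185, 305, 425, 545, 665, 785, 905, 1025, 1145, 1265, 1385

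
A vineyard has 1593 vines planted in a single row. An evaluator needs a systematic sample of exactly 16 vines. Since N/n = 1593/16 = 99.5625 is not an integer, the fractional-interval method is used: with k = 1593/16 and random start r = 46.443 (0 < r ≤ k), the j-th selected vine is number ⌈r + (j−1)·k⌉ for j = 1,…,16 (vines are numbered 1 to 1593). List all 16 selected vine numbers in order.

47, 147, 246, 346, 445, 545, 644, 744, 843, 943, 1043, 1142, 1242, 1341, 1441, 1540

j=1: r + 0k = 46.443 → ⌈·⌉ = 47
j=2: r + 1k = 146.0055 → ⌈·⌉ = 147
j=3: r + 2k = 245.568 → ⌈·⌉ = 246
j=4: r + 3k = 345.1305 → ⌈·⌉ = 346
j=5: r + 4k = 444.693 → ⌈·⌉ = 445
j=6: r + 5k = 544.2555 → ⌈·⌉ = 545
j=7: r + 6k = 643.818 → ⌈·⌉ = 644
j=8: r + 7k = 743.3805 → ⌈·⌉ = 744
j=9: r + 8k = 842.943 → ⌈·⌉ = 843
j=10: r + 9k = 942.5055 → ⌈·⌉ = 943
j=11: r + 10k = 1042.068 → ⌈·⌉ = 1043
j=12: r + 11k = 1141.6305 → ⌈·⌉ = 1142
j=13: r + 12k = 1241.193 → ⌈·⌉ = 1242
j=14: r + 13k = 1340.7555 → ⌈·⌉ = 1341
j=15: r + 14k = 1440.318 → ⌈·⌉ = 1441
j=16: r + 15k = 1539.8805 → ⌈·⌉ = 1540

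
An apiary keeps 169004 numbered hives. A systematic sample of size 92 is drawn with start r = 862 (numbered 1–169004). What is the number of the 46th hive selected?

k = 169004/92 = 1837
46th selection = r + (46−1)·k = 862 + 45×1837 = 862 + 82665 = 83527

83527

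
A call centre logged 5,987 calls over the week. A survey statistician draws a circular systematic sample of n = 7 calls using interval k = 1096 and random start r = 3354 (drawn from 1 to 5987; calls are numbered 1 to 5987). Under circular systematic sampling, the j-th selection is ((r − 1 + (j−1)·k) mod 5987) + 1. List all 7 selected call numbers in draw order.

3354, 4450, 5546, 655, 1751, 2847, 3943

Selection 1: 3354
Selection 2: 3354 + 1096 = 4450
Selection 3: 4450 + 1096 = 5546
Selection 4: 5546 + 1096 = 6642 → 6642 − 5987 = 655
Selection 5: 655 + 1096 = 1751
Selection 6: 1751 + 1096 = 2847
Selection 7: 2847 + 1096 = 3943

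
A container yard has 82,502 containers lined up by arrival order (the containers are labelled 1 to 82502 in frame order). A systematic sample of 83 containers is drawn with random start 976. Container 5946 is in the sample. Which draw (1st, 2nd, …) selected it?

6

k = 82502/83 = 994
position = (5946 − 976)/994 + 1 = 4970/994 + 1 = 5 + 1 = 6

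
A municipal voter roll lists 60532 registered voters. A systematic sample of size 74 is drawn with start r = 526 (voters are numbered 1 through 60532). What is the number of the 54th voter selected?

k = 60532/74 = 818
54th selection = r + (54−1)·k = 526 + 53×818 = 526 + 43354 = 43880

43880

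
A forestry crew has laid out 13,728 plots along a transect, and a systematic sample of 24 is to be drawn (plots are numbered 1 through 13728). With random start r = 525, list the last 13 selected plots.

k = N/n = 13728/24 = 572
12th selection = 525 + 11×572 = 6817
13th: 6817 + 572 = 7389
14th: 7389 + 572 = 7961
15th: 7961 + 572 = 8533
16th: 8533 + 572 = 9105
17th: 9105 + 572 = 9677
18th: 9677 + 572 = 10249
19th: 10249 + 572 = 10821
20th: 10821 + 572 = 11393
21st: 11393 + 572 = 11965
22nd: 11965 + 572 = 12537
23rd: 12537 + 572 = 13109
24th: 13109 + 572 = 13681

6817, 7389, 7961, 8533, 9105, 9677, 10249, 10821, 11393, 11965, 12537, 13109, 13681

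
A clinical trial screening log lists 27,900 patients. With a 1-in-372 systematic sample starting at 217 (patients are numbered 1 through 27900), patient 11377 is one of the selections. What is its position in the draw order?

31

k = 372
position = (11377 − 217)/372 + 1 = 11160/372 + 1 = 30 + 1 = 31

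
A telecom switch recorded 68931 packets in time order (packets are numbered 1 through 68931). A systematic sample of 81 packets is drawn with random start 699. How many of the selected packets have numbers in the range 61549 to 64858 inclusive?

k = 68931/81 = 851
First selection ≥ 61549: 699 + ⌈(61549−699)/851⌉·851 = 699 + 72×851 = 61971
Last selection ≤ 64858: 699 + ⌊(64858−699)/851⌋·851 = 699 + 75×851 = 64524
Count = 75 − 72 + 1 = 4

4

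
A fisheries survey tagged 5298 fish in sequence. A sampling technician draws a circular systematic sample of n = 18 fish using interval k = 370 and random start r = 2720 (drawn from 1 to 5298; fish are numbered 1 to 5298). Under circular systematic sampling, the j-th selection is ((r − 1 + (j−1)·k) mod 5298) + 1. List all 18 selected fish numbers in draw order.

Selection 1: 2720
Selection 2: 2720 + 370 = 3090
Selection 3: 3090 + 370 = 3460
Selection 4: 3460 + 370 = 3830
Selection 5: 3830 + 370 = 4200
Selection 6: 4200 + 370 = 4570
Selection 7: 4570 + 370 = 4940
Selection 8: 4940 + 370 = 5310 → 5310 − 5298 = 12
Selection 9: 12 + 370 = 382
Selection 10: 382 + 370 = 752
Selection 11: 752 + 370 = 1122
Selection 12: 1122 + 370 = 1492
Selection 13: 1492 + 370 = 1862
Selection 14: 1862 + 370 = 2232
Selection 15: 2232 + 370 = 2602
Selection 16: 2602 + 370 = 2972
Selection 17: 2972 + 370 = 3342
Selection 18: 3342 + 370 = 3712

2720, 3090, 3460, 3830, 4200, 4570, 4940, 12, 382, 752, 1122, 1492, 1862, 2232, 2602, 2972, 3342, 3712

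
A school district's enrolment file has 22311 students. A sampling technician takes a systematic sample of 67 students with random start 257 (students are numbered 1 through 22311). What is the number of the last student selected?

22235

k = 22311/67 = 333
67th selection = r + (67−1)·k = 257 + 66×333 = 257 + 21978 = 22235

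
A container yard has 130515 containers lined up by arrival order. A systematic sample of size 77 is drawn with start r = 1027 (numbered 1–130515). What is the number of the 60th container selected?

k = 130515/77 = 1695
60th selection = r + (60−1)·k = 1027 + 59×1695 = 1027 + 100005 = 101032

101032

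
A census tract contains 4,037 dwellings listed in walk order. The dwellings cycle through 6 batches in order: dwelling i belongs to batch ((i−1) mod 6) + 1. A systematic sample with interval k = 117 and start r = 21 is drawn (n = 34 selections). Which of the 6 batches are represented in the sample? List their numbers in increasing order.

3, 6

Consecutive selections differ by k = 117, so their batch numbers differ by 117 mod 6 = 3.
gcd(117, 6) = 3, so the sample visits 6/3 = 2 distinct residues mod 6.
Start 21 is batch 3; the batches hit are 3, 6.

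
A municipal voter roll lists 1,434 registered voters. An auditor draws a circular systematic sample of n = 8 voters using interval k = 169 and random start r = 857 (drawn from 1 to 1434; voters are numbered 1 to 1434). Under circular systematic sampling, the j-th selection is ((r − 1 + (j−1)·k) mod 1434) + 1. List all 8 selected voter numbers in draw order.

857, 1026, 1195, 1364, 99, 268, 437, 606

Selection 1: 857
Selection 2: 857 + 169 = 1026
Selection 3: 1026 + 169 = 1195
Selection 4: 1195 + 169 = 1364
Selection 5: 1364 + 169 = 1533 → 1533 − 1434 = 99
Selection 6: 99 + 169 = 268
Selection 7: 268 + 169 = 437
Selection 8: 437 + 169 = 606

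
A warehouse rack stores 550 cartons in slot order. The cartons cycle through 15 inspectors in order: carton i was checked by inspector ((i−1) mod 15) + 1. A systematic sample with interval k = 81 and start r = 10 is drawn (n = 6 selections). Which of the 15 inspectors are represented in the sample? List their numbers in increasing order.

Consecutive selections differ by k = 81, so their inspector numbers differ by 81 mod 15 = 6.
gcd(81, 15) = 3, so the sample visits 15/3 = 5 distinct residues mod 15.
Start 10 is inspector 10; the inspectors hit are 1, 4, 7, 10, 13.

1, 4, 7, 10, 13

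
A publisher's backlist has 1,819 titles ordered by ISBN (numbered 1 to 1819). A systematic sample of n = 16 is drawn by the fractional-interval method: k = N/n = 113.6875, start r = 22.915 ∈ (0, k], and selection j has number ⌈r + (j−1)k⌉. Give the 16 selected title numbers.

23, 137, 251, 364, 478, 592, 706, 819, 933, 1047, 1160, 1274, 1388, 1501, 1615, 1729

j=1: r + 0k = 22.915 → ⌈·⌉ = 23
j=2: r + 1k = 136.6025 → ⌈·⌉ = 137
j=3: r + 2k = 250.29 → ⌈·⌉ = 251
j=4: r + 3k = 363.9775 → ⌈·⌉ = 364
j=5: r + 4k = 477.665 → ⌈·⌉ = 478
j=6: r + 5k = 591.3525 → ⌈·⌉ = 592
j=7: r + 6k = 705.04 → ⌈·⌉ = 706
j=8: r + 7k = 818.7275 → ⌈·⌉ = 819
j=9: r + 8k = 932.415 → ⌈·⌉ = 933
j=10: r + 9k = 1046.1025 → ⌈·⌉ = 1047
j=11: r + 10k = 1159.79 → ⌈·⌉ = 1160
j=12: r + 11k = 1273.4775 → ⌈·⌉ = 1274
j=13: r + 12k = 1387.165 → ⌈·⌉ = 1388
j=14: r + 13k = 1500.8525 → ⌈·⌉ = 1501
j=15: r + 14k = 1614.54 → ⌈·⌉ = 1615
j=16: r + 15k = 1728.2275 → ⌈·⌉ = 1729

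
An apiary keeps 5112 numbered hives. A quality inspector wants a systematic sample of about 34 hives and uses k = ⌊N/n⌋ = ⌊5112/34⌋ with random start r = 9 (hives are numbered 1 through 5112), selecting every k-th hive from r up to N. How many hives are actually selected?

35

k = ⌊5112/34⌋ = 150
Achieved size = ⌊(5112 − 9)/150⌋ + 1 = ⌊5103/150⌋ + 1 = 34 + 1 = 35
(last selection: 9 + 34×150 = 5109 ≤ 5112; next would be 5259 > 5112)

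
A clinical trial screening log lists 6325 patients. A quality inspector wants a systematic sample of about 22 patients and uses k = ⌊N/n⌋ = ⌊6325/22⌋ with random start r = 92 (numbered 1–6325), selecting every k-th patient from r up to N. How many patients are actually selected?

22

k = ⌊6325/22⌋ = 287
Achieved size = ⌊(6325 − 92)/287⌋ + 1 = ⌊6233/287⌋ + 1 = 21 + 1 = 22
(last selection: 92 + 21×287 = 6119 ≤ 6325; next would be 6406 > 6325)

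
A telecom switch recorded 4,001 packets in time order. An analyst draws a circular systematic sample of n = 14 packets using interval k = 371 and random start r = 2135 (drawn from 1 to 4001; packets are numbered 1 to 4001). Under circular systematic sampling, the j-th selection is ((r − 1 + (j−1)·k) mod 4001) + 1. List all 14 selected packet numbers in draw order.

2135, 2506, 2877, 3248, 3619, 3990, 360, 731, 1102, 1473, 1844, 2215, 2586, 2957

Selection 1: 2135
Selection 2: 2135 + 371 = 2506
Selection 3: 2506 + 371 = 2877
Selection 4: 2877 + 371 = 3248
Selection 5: 3248 + 371 = 3619
Selection 6: 3619 + 371 = 3990
Selection 7: 3990 + 371 = 4361 → 4361 − 4001 = 360
Selection 8: 360 + 371 = 731
Selection 9: 731 + 371 = 1102
Selection 10: 1102 + 371 = 1473
Selection 11: 1473 + 371 = 1844
Selection 12: 1844 + 371 = 2215
Selection 13: 2215 + 371 = 2586
Selection 14: 2586 + 371 = 2957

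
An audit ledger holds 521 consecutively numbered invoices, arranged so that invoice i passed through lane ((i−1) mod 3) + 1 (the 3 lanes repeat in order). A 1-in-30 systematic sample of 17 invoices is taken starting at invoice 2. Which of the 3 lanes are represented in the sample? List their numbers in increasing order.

Consecutive selections differ by k = 30, so their lane numbers differ by 30 mod 3 = 0.
gcd(30, 3) = 3, so the sample visits 3/3 = 1 distinct residues mod 3.
Start 2 is lane 2; the lanes hit are 2.

2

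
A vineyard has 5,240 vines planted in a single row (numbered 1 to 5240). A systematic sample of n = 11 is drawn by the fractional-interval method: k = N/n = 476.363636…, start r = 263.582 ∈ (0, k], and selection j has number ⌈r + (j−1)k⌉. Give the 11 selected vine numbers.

j=1: r + 0k = 263.582 → ⌈·⌉ = 264
j=2: r + 1k = 739.945636… → ⌈·⌉ = 740
j=3: r + 2k = 1216.309272… → ⌈·⌉ = 1217
j=4: r + 3k = 1692.672909… → ⌈·⌉ = 1693
j=5: r + 4k = 2169.036545… → ⌈·⌉ = 2170
j=6: r + 5k = 2645.400181… → ⌈·⌉ = 2646
j=7: r + 6k = 3121.763818… → ⌈·⌉ = 3122
j=8: r + 7k = 3598.127454… → ⌈·⌉ = 3599
j=9: r + 8k = 4074.491090… → ⌈·⌉ = 4075
j=10: r + 9k = 4550.854727… → ⌈·⌉ = 4551
j=11: r + 10k = 5027.218363… → ⌈·⌉ = 5028

264, 740, 1217, 1693, 2170, 2646, 3122, 3599, 4075, 4551, 5028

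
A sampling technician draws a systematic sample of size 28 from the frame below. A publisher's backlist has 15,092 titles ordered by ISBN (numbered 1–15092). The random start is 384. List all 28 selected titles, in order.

k = N/n = 15092/28 = 539
title 1: 384
title 2: 384 + 539 = 923
title 3: 923 + 539 = 1462
title 4: 1462 + 539 = 2001
title 5: 2001 + 539 = 2540
title 6: 2540 + 539 = 3079
title 7: 3079 + 539 = 3618
title 8: 3618 + 539 = 4157
title 9: 4157 + 539 = 4696
title 10: 4696 + 539 = 5235
title 11: 5235 + 539 = 5774
title 12: 5774 + 539 = 6313
title 13: 6313 + 539 = 6852
title 14: 6852 + 539 = 7391
title 15: 7391 + 539 = 7930
title 16: 7930 + 539 = 8469
title 17: 8469 + 539 = 9008
title 18: 9008 + 539 = 9547
title 19: 9547 + 539 = 10086
title 20: 10086 + 539 = 10625
title 21: 10625 + 539 = 11164
title 22: 11164 + 539 = 11703
title 23: 11703 + 539 = 12242
title 24: 12242 + 539 = 12781
title 25: 12781 + 539 = 13320
title 26: 13320 + 539 = 13859
title 27: 13859 + 539 = 14398
title 28: 14398 + 539 = 14937

384, 923, 1462, 2001, 2540, 3079, 3618, 4157, 4696, 5235, 5774, 6313, 6852, 7391, 7930, 8469, 9008, 9547, 10086, 10625, 11164, 11703, 12242, 12781, 13320, 13859, 14398, 14937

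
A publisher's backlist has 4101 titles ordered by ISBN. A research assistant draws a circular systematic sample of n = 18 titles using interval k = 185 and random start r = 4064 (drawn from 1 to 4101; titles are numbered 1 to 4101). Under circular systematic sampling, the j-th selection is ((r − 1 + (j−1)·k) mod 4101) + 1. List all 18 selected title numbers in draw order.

Selection 1: 4064
Selection 2: 4064 + 185 = 4249 → 4249 − 4101 = 148
Selection 3: 148 + 185 = 333
Selection 4: 333 + 185 = 518
Selection 5: 518 + 185 = 703
Selection 6: 703 + 185 = 888
Selection 7: 888 + 185 = 1073
Selection 8: 1073 + 185 = 1258
Selection 9: 1258 + 185 = 1443
Selection 10: 1443 + 185 = 1628
Selection 11: 1628 + 185 = 1813
Selection 12: 1813 + 185 = 1998
Selection 13: 1998 + 185 = 2183
Selection 14: 2183 + 185 = 2368
Selection 15: 2368 + 185 = 2553
Selection 16: 2553 + 185 = 2738
Selection 17: 2738 + 185 = 2923
Selection 18: 2923 + 185 = 3108

4064, 148, 333, 518, 703, 888, 1073, 1258, 1443, 1628, 1813, 1998, 2183, 2368, 2553, 2738, 2923, 3108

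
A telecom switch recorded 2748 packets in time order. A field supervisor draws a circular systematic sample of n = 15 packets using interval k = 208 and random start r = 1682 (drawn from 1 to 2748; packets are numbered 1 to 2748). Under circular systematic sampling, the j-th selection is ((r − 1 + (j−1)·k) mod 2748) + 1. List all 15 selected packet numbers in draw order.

Selection 1: 1682
Selection 2: 1682 + 208 = 1890
Selection 3: 1890 + 208 = 2098
Selection 4: 2098 + 208 = 2306
Selection 5: 2306 + 208 = 2514
Selection 6: 2514 + 208 = 2722
Selection 7: 2722 + 208 = 2930 → 2930 − 2748 = 182
Selection 8: 182 + 208 = 390
Selection 9: 390 + 208 = 598
Selection 10: 598 + 208 = 806
Selection 11: 806 + 208 = 1014
Selection 12: 1014 + 208 = 1222
Selection 13: 1222 + 208 = 1430
Selection 14: 1430 + 208 = 1638
Selection 15: 1638 + 208 = 1846

1682, 1890, 2098, 2306, 2514, 2722, 182, 390, 598, 806, 1014, 1222, 1430, 1638, 1846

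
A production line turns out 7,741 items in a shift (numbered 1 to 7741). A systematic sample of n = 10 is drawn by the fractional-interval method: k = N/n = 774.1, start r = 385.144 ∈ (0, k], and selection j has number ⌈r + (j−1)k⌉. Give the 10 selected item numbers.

j=1: r + 0k = 385.144 → ⌈·⌉ = 386
j=2: r + 1k = 1159.244 → ⌈·⌉ = 1160
j=3: r + 2k = 1933.344 → ⌈·⌉ = 1934
j=4: r + 3k = 2707.444 → ⌈·⌉ = 2708
j=5: r + 4k = 3481.544 → ⌈·⌉ = 3482
j=6: r + 5k = 4255.644 → ⌈·⌉ = 4256
j=7: r + 6k = 5029.744 → ⌈·⌉ = 5030
j=8: r + 7k = 5803.844 → ⌈·⌉ = 5804
j=9: r + 8k = 6577.944 → ⌈·⌉ = 6578
j=10: r + 9k = 7352.044 → ⌈·⌉ = 7353

386, 1160, 1934, 2708, 3482, 4256, 5030, 5804, 6578, 7353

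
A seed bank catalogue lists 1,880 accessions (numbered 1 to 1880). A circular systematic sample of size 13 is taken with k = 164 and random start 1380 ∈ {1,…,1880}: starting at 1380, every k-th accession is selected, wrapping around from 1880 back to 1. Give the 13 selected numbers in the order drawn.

Selection 1: 1380
Selection 2: 1380 + 164 = 1544
Selection 3: 1544 + 164 = 1708
Selection 4: 1708 + 164 = 1872
Selection 5: 1872 + 164 = 2036 → 2036 − 1880 = 156
Selection 6: 156 + 164 = 320
Selection 7: 320 + 164 = 484
Selection 8: 484 + 164 = 648
Selection 9: 648 + 164 = 812
Selection 10: 812 + 164 = 976
Selection 11: 976 + 164 = 1140
Selection 12: 1140 + 164 = 1304
Selection 13: 1304 + 164 = 1468

1380, 1544, 1708, 1872, 156, 320, 484, 648, 812, 976, 1140, 1304, 1468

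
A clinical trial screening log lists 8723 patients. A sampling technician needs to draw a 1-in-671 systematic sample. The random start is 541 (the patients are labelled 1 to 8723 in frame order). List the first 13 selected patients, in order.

541, 1212, 1883, 2554, 3225, 3896, 4567, 5238, 5909, 6580, 7251, 7922, 8593

patient 1: 541
patient 2: 541 + 671 = 1212
patient 3: 1212 + 671 = 1883
patient 4: 1883 + 671 = 2554
patient 5: 2554 + 671 = 3225
patient 6: 3225 + 671 = 3896
patient 7: 3896 + 671 = 4567
patient 8: 4567 + 671 = 5238
patient 9: 5238 + 671 = 5909
patient 10: 5909 + 671 = 6580
patient 11: 6580 + 671 = 7251
patient 12: 7251 + 671 = 7922
patient 13: 7922 + 671 = 8593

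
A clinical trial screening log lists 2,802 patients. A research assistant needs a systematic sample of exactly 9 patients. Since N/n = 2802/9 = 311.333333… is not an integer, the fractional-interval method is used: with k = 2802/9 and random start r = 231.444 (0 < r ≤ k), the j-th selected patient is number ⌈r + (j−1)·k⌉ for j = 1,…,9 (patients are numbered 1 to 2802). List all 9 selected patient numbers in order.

232, 543, 855, 1166, 1477, 1789, 2100, 2411, 2723

j=1: r + 0k = 231.444 → ⌈·⌉ = 232
j=2: r + 1k = 542.777333… → ⌈·⌉ = 543
j=3: r + 2k = 854.110666… → ⌈·⌉ = 855
j=4: r + 3k = 1165.444 → ⌈·⌉ = 1166
j=5: r + 4k = 1476.777333… → ⌈·⌉ = 1477
j=6: r + 5k = 1788.110666… → ⌈·⌉ = 1789
j=7: r + 6k = 2099.444 → ⌈·⌉ = 2100
j=8: r + 7k = 2410.777333… → ⌈·⌉ = 2411
j=9: r + 8k = 2722.110666… → ⌈·⌉ = 2723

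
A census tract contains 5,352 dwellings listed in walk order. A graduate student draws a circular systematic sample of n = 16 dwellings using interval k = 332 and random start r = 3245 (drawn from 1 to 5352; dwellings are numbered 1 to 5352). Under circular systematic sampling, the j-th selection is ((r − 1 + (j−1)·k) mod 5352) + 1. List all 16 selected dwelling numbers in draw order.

Selection 1: 3245
Selection 2: 3245 + 332 = 3577
Selection 3: 3577 + 332 = 3909
Selection 4: 3909 + 332 = 4241
Selection 5: 4241 + 332 = 4573
Selection 6: 4573 + 332 = 4905
Selection 7: 4905 + 332 = 5237
Selection 8: 5237 + 332 = 5569 → 5569 − 5352 = 217
Selection 9: 217 + 332 = 549
Selection 10: 549 + 332 = 881
Selection 11: 881 + 332 = 1213
Selection 12: 1213 + 332 = 1545
Selection 13: 1545 + 332 = 1877
Selection 14: 1877 + 332 = 2209
Selection 15: 2209 + 332 = 2541
Selection 16: 2541 + 332 = 2873

3245, 3577, 3909, 4241, 4573, 4905, 5237, 217, 549, 881, 1213, 1545, 1877, 2209, 2541, 2873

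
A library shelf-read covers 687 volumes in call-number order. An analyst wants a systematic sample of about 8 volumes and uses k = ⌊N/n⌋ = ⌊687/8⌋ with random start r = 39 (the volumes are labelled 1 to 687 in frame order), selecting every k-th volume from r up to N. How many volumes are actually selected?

k = ⌊687/8⌋ = 85
Achieved size = ⌊(687 − 39)/85⌋ + 1 = ⌊648/85⌋ + 1 = 7 + 1 = 8
(last selection: 39 + 7×85 = 634 ≤ 687; next would be 719 > 687)

8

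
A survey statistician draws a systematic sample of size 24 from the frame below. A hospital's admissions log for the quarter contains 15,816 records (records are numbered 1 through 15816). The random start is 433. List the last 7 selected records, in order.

11636, 12295, 12954, 13613, 14272, 14931, 15590

k = N/n = 15816/24 = 659
18th selection = 433 + 17×659 = 11636
19th: 11636 + 659 = 12295
20th: 12295 + 659 = 12954
21st: 12954 + 659 = 13613
22nd: 13613 + 659 = 14272
23rd: 14272 + 659 = 14931
24th: 14931 + 659 = 15590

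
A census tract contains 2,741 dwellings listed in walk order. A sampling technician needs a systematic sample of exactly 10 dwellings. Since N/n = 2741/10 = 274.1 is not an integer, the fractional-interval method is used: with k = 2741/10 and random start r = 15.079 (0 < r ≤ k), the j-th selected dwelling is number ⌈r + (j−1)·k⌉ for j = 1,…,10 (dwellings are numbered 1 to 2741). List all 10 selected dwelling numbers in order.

j=1: r + 0k = 15.079 → ⌈·⌉ = 16
j=2: r + 1k = 289.179 → ⌈·⌉ = 290
j=3: r + 2k = 563.279 → ⌈·⌉ = 564
j=4: r + 3k = 837.379 → ⌈·⌉ = 838
j=5: r + 4k = 1111.479 → ⌈·⌉ = 1112
j=6: r + 5k = 1385.579 → ⌈·⌉ = 1386
j=7: r + 6k = 1659.679 → ⌈·⌉ = 1660
j=8: r + 7k = 1933.779 → ⌈·⌉ = 1934
j=9: r + 8k = 2207.879 → ⌈·⌉ = 2208
j=10: r + 9k = 2481.979 → ⌈·⌉ = 2482

16, 290, 564, 838, 1112, 1386, 1660, 1934, 2208, 2482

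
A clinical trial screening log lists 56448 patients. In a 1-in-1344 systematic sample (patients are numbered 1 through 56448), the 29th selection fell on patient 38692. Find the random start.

1060

k = 1344
r = 38692 − (29−1)×1344 = 38692 − 37632 = 1060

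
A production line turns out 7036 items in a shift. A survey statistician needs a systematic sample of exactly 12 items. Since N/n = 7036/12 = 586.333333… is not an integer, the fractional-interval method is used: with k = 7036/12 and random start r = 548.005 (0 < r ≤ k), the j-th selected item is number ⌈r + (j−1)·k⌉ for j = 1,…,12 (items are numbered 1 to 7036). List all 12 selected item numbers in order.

j=1: r + 0k = 548.005 → ⌈·⌉ = 549
j=2: r + 1k = 1134.338333… → ⌈·⌉ = 1135
j=3: r + 2k = 1720.671666… → ⌈·⌉ = 1721
j=4: r + 3k = 2307.005 → ⌈·⌉ = 2308
j=5: r + 4k = 2893.338333… → ⌈·⌉ = 2894
j=6: r + 5k = 3479.671666… → ⌈·⌉ = 3480
j=7: r + 6k = 4066.005 → ⌈·⌉ = 4067
j=8: r + 7k = 4652.338333… → ⌈·⌉ = 4653
j=9: r + 8k = 5238.671666… → ⌈·⌉ = 5239
j=10: r + 9k = 5825.005 → ⌈·⌉ = 5826
j=11: r + 10k = 6411.338333… → ⌈·⌉ = 6412
j=12: r + 11k = 6997.671666… → ⌈·⌉ = 6998

549, 1135, 1721, 2308, 2894, 3480, 4067, 4653, 5239, 5826, 6412, 6998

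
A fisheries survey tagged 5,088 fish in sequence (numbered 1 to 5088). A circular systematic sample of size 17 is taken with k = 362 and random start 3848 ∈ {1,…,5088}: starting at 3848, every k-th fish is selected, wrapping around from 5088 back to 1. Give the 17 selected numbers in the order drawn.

3848, 4210, 4572, 4934, 208, 570, 932, 1294, 1656, 2018, 2380, 2742, 3104, 3466, 3828, 4190, 4552

Selection 1: 3848
Selection 2: 3848 + 362 = 4210
Selection 3: 4210 + 362 = 4572
Selection 4: 4572 + 362 = 4934
Selection 5: 4934 + 362 = 5296 → 5296 − 5088 = 208
Selection 6: 208 + 362 = 570
Selection 7: 570 + 362 = 932
Selection 8: 932 + 362 = 1294
Selection 9: 1294 + 362 = 1656
Selection 10: 1656 + 362 = 2018
Selection 11: 2018 + 362 = 2380
Selection 12: 2380 + 362 = 2742
Selection 13: 2742 + 362 = 3104
Selection 14: 3104 + 362 = 3466
Selection 15: 3466 + 362 = 3828
Selection 16: 3828 + 362 = 4190
Selection 17: 4190 + 362 = 4552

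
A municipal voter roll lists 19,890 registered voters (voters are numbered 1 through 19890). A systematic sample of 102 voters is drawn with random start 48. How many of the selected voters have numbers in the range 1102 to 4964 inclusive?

k = 19890/102 = 195
First selection ≥ 1102: 48 + ⌈(1102−48)/195⌉·195 = 48 + 6×195 = 1218
Last selection ≤ 4964: 48 + ⌊(4964−48)/195⌋·195 = 48 + 25×195 = 4923
Count = 25 − 6 + 1 = 20

20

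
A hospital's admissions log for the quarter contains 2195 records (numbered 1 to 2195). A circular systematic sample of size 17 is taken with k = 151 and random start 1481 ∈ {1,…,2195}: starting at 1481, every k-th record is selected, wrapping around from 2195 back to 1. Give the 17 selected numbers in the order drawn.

1481, 1632, 1783, 1934, 2085, 41, 192, 343, 494, 645, 796, 947, 1098, 1249, 1400, 1551, 1702

Selection 1: 1481
Selection 2: 1481 + 151 = 1632
Selection 3: 1632 + 151 = 1783
Selection 4: 1783 + 151 = 1934
Selection 5: 1934 + 151 = 2085
Selection 6: 2085 + 151 = 2236 → 2236 − 2195 = 41
Selection 7: 41 + 151 = 192
Selection 8: 192 + 151 = 343
Selection 9: 343 + 151 = 494
Selection 10: 494 + 151 = 645
Selection 11: 645 + 151 = 796
Selection 12: 796 + 151 = 947
Selection 13: 947 + 151 = 1098
Selection 14: 1098 + 151 = 1249
Selection 15: 1249 + 151 = 1400
Selection 16: 1400 + 151 = 1551
Selection 17: 1551 + 151 = 1702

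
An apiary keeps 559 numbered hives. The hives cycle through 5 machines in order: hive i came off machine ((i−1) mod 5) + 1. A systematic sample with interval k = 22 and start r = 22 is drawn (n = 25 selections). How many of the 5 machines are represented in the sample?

5

Consecutive selections differ by k = 22, so their machine numbers differ by 22 mod 5 = 2.
gcd(22, 5) = 1, so the sample visits 5/1 = 5 distinct residues mod 5.
Start 22 is machine 2; the machines hit are 1, 2, 3, 4, 5.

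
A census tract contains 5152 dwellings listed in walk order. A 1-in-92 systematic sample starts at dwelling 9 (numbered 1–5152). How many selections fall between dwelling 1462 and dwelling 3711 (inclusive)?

25

k = 92
First selection ≥ 1462: 9 + ⌈(1462−9)/92⌉·92 = 9 + 16×92 = 1481
Last selection ≤ 3711: 9 + ⌊(3711−9)/92⌋·92 = 9 + 40×92 = 3689
Count = 40 − 16 + 1 = 25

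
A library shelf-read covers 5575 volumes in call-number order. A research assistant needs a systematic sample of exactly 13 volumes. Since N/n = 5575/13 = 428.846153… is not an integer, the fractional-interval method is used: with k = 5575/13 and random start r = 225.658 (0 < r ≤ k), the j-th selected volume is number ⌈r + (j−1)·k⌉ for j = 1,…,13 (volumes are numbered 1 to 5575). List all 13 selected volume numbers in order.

j=1: r + 0k = 225.658 → ⌈·⌉ = 226
j=2: r + 1k = 654.504153… → ⌈·⌉ = 655
j=3: r + 2k = 1083.350307… → ⌈·⌉ = 1084
j=4: r + 3k = 1512.196461… → ⌈·⌉ = 1513
j=5: r + 4k = 1941.042615… → ⌈·⌉ = 1942
j=6: r + 5k = 2369.888769… → ⌈·⌉ = 2370
j=7: r + 6k = 2798.734923… → ⌈·⌉ = 2799
j=8: r + 7k = 3227.581076… → ⌈·⌉ = 3228
j=9: r + 8k = 3656.427230… → ⌈·⌉ = 3657
j=10: r + 9k = 4085.273384… → ⌈·⌉ = 4086
j=11: r + 10k = 4514.119538… → ⌈·⌉ = 4515
j=12: r + 11k = 4942.965692… → ⌈·⌉ = 4943
j=13: r + 12k = 5371.811846… → ⌈·⌉ = 5372

226, 655, 1084, 1513, 1942, 2370, 2799, 3228, 3657, 4086, 4515, 4943, 5372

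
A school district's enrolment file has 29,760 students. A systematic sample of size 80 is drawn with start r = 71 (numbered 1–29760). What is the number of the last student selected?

k = 29760/80 = 372
80th selection = r + (80−1)·k = 71 + 79×372 = 71 + 29388 = 29459

29459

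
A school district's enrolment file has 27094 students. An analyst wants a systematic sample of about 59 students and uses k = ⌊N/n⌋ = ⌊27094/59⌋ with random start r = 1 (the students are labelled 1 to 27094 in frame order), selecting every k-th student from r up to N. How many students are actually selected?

k = ⌊27094/59⌋ = 459
Achieved size = ⌊(27094 − 1)/459⌋ + 1 = ⌊27093/459⌋ + 1 = 59 + 1 = 60
(last selection: 1 + 59×459 = 27082 ≤ 27094; next would be 27541 > 27094)

60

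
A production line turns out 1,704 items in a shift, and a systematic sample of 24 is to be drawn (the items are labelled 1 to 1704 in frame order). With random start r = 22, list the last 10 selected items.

k = N/n = 1704/24 = 71
15th selection = 22 + 14×71 = 1016
16th: 1016 + 71 = 1087
17th: 1087 + 71 = 1158
18th: 1158 + 71 = 1229
19th: 1229 + 71 = 1300
20th: 1300 + 71 = 1371
21st: 1371 + 71 = 1442
22nd: 1442 + 71 = 1513
23rd: 1513 + 71 = 1584
24th: 1584 + 71 = 1655

1016, 1087, 1158, 1229, 1300, 1371, 1442, 1513, 1584, 1655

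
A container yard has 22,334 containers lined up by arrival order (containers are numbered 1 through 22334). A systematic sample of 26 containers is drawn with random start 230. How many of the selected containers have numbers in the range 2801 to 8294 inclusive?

7

k = 22334/26 = 859
First selection ≥ 2801: 230 + ⌈(2801−230)/859⌉·859 = 230 + 3×859 = 2807
Last selection ≤ 8294: 230 + ⌊(8294−230)/859⌋·859 = 230 + 9×859 = 7961
Count = 9 − 3 + 1 = 7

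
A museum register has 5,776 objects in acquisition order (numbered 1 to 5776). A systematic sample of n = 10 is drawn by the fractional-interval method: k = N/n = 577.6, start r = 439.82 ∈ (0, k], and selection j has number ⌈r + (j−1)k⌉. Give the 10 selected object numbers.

j=1: r + 0k = 439.82 → ⌈·⌉ = 440
j=2: r + 1k = 1017.42 → ⌈·⌉ = 1018
j=3: r + 2k = 1595.02 → ⌈·⌉ = 1596
j=4: r + 3k = 2172.62 → ⌈·⌉ = 2173
j=5: r + 4k = 2750.22 → ⌈·⌉ = 2751
j=6: r + 5k = 3327.82 → ⌈·⌉ = 3328
j=7: r + 6k = 3905.42 → ⌈·⌉ = 3906
j=8: r + 7k = 4483.02 → ⌈·⌉ = 4484
j=9: r + 8k = 5060.62 → ⌈·⌉ = 5061
j=10: r + 9k = 5638.22 → ⌈·⌉ = 5639

440, 1018, 1596, 2173, 2751, 3328, 3906, 4484, 5061, 5639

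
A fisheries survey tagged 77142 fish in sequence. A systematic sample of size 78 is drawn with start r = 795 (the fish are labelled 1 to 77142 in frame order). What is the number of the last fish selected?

76948

k = 77142/78 = 989
78th selection = r + (78−1)·k = 795 + 77×989 = 795 + 76153 = 76948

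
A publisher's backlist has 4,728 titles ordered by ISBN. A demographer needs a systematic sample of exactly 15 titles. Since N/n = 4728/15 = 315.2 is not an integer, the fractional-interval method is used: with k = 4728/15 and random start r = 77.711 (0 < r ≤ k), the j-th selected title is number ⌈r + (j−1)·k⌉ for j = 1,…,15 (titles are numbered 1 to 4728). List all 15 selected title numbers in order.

j=1: r + 0k = 77.711 → ⌈·⌉ = 78
j=2: r + 1k = 392.911 → ⌈·⌉ = 393
j=3: r + 2k = 708.111 → ⌈·⌉ = 709
j=4: r + 3k = 1023.311 → ⌈·⌉ = 1024
j=5: r + 4k = 1338.511 → ⌈·⌉ = 1339
j=6: r + 5k = 1653.711 → ⌈·⌉ = 1654
j=7: r + 6k = 1968.911 → ⌈·⌉ = 1969
j=8: r + 7k = 2284.111 → ⌈·⌉ = 2285
j=9: r + 8k = 2599.311 → ⌈·⌉ = 2600
j=10: r + 9k = 2914.511 → ⌈·⌉ = 2915
j=11: r + 10k = 3229.711 → ⌈·⌉ = 3230
j=12: r + 11k = 3544.911 → ⌈·⌉ = 3545
j=13: r + 12k = 3860.111 → ⌈·⌉ = 3861
j=14: r + 13k = 4175.311 → ⌈·⌉ = 4176
j=15: r + 14k = 4490.511 → ⌈·⌉ = 4491

78, 393, 709, 1024, 1339, 1654, 1969, 2285, 2600, 2915, 3230, 3545, 3861, 4176, 4491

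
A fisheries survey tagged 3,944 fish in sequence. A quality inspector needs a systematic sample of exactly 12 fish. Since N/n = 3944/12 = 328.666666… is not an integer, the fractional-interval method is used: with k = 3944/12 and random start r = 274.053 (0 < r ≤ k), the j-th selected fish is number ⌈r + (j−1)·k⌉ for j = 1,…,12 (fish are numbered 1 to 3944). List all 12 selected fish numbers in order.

j=1: r + 0k = 274.053 → ⌈·⌉ = 275
j=2: r + 1k = 602.719666… → ⌈·⌉ = 603
j=3: r + 2k = 931.386333… → ⌈·⌉ = 932
j=4: r + 3k = 1260.053 → ⌈·⌉ = 1261
j=5: r + 4k = 1588.719666… → ⌈·⌉ = 1589
j=6: r + 5k = 1917.386333… → ⌈·⌉ = 1918
j=7: r + 6k = 2246.053 → ⌈·⌉ = 2247
j=8: r + 7k = 2574.719666… → ⌈·⌉ = 2575
j=9: r + 8k = 2903.386333… → ⌈·⌉ = 2904
j=10: r + 9k = 3232.053 → ⌈·⌉ = 3233
j=11: r + 10k = 3560.719666… → ⌈·⌉ = 3561
j=12: r + 11k = 3889.386333… → ⌈·⌉ = 3890

275, 603, 932, 1261, 1589, 1918, 2247, 2575, 2904, 3233, 3561, 3890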